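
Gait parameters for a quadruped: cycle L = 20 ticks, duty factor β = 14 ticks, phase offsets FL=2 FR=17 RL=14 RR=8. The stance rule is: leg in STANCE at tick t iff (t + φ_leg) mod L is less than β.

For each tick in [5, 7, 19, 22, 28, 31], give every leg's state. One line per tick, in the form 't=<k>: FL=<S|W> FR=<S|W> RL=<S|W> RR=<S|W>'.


t=5: phase=(7,2,19,13) vs β=14 → FL=S FR=S RL=W RR=S
t=7: phase=(9,4,1,15) vs β=14 → FL=S FR=S RL=S RR=W
t=19: phase=(1,16,13,7) vs β=14 → FL=S FR=W RL=S RR=S
t=22: phase=(4,19,16,10) vs β=14 → FL=S FR=W RL=W RR=S
t=28: phase=(10,5,2,16) vs β=14 → FL=S FR=S RL=S RR=W
t=31: phase=(13,8,5,19) vs β=14 → FL=S FR=S RL=S RR=W

t=5: FL=S FR=S RL=W RR=S
t=7: FL=S FR=S RL=S RR=W
t=19: FL=S FR=W RL=S RR=S
t=22: FL=S FR=W RL=W RR=S
t=28: FL=S FR=S RL=S RR=W
t=31: FL=S FR=S RL=S RR=W


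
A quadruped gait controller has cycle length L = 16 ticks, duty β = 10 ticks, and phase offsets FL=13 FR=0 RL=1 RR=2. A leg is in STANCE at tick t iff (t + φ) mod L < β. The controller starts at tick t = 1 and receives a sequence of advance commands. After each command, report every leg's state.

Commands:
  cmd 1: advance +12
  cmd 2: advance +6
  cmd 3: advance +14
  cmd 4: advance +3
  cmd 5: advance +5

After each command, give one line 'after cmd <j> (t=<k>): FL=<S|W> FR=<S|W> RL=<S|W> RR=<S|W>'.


after cmd 1 (t=13): FL=W FR=W RL=W RR=W
after cmd 2 (t=19): FL=S FR=S RL=S RR=S
after cmd 3 (t=33): FL=W FR=S RL=S RR=S
after cmd 4 (t=36): FL=S FR=S RL=S RR=S
after cmd 5 (t=41): FL=S FR=S RL=W RR=W

start t=1: FL=W FR=S RL=S RR=S
cmd 1: advance +12 → t=13, phase=(10,13,14,15) → FL=W FR=W RL=W RR=W
cmd 2: advance +6 → t=19, phase=(0,3,4,5) → FL=S FR=S RL=S RR=S
cmd 3: advance +14 → t=33, phase=(14,1,2,3) → FL=W FR=S RL=S RR=S
cmd 4: advance +3 → t=36, phase=(1,4,5,6) → FL=S FR=S RL=S RR=S
cmd 5: advance +5 → t=41, phase=(6,9,10,11) → FL=S FR=S RL=W RR=W


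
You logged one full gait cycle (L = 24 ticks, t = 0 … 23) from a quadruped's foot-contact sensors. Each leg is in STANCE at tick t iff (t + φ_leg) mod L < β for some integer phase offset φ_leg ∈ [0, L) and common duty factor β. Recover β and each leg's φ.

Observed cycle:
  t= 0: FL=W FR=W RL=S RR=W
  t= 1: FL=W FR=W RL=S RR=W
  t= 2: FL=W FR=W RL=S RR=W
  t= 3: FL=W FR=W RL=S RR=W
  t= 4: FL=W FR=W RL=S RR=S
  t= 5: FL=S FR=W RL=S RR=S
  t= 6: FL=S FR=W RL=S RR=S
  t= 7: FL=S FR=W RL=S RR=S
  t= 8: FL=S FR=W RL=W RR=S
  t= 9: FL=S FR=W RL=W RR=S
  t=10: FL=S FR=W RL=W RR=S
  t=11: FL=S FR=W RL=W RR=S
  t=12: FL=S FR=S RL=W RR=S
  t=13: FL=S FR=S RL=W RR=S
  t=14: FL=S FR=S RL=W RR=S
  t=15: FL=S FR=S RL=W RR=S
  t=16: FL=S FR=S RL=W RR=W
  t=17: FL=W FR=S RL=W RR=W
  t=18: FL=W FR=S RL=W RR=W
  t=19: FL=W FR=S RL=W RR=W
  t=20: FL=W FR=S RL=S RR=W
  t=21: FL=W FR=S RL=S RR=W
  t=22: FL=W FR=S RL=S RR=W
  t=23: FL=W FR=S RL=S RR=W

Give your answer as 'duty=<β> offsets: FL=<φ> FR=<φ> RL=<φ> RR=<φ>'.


duty β = stance ticks per leg = 12
FL: stance ticks = 12; W→S at t=5 → φ=19
FR: stance ticks = 12; W→S at t=12 → φ=12
RL: stance ticks = 12; W→S at t=20 → φ=4
RR: stance ticks = 12; W→S at t=4 → φ=20

duty=12 offsets: FL=19 FR=12 RL=4 RR=20


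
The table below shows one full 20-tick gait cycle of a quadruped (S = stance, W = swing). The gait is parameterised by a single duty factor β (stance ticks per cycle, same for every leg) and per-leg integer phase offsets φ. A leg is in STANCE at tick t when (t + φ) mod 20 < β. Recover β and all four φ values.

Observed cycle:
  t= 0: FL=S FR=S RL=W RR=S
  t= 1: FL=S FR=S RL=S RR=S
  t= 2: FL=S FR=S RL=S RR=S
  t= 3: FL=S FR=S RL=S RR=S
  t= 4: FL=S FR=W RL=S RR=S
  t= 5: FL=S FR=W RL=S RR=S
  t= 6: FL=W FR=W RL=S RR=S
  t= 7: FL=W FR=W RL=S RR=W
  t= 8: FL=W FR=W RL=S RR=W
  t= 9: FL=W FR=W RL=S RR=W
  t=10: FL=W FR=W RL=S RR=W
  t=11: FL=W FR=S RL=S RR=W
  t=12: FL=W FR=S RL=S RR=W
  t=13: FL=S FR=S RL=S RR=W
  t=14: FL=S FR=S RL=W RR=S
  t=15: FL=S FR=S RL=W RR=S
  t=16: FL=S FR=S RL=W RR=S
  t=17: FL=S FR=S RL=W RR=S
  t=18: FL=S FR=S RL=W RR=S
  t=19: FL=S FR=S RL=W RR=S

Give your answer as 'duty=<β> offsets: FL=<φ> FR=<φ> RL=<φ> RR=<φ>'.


duty=13 offsets: FL=7 FR=9 RL=19 RR=6

duty β = stance ticks per leg = 13
FL: stance ticks = 13; W→S at t=13 → φ=7
FR: stance ticks = 13; W→S at t=11 → φ=9
RL: stance ticks = 13; W→S at t=1 → φ=19
RR: stance ticks = 13; W→S at t=14 → φ=6


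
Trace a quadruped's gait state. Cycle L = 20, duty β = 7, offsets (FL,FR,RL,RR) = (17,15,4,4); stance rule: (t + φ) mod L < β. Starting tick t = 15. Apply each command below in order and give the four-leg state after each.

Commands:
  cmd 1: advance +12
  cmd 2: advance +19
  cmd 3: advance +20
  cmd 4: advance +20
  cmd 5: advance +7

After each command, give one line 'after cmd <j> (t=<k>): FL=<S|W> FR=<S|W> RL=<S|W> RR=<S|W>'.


start t=15: FL=W FR=W RL=W RR=W
cmd 1: advance +12 → t=27, phase=(4,2,11,11) → FL=S FR=S RL=W RR=W
cmd 2: advance +19 → t=46, phase=(3,1,10,10) → FL=S FR=S RL=W RR=W
cmd 3: advance +20 → t=66, phase=(3,1,10,10) → FL=S FR=S RL=W RR=W
cmd 4: advance +20 → t=86, phase=(3,1,10,10) → FL=S FR=S RL=W RR=W
cmd 5: advance +7 → t=93, phase=(10,8,17,17) → FL=W FR=W RL=W RR=W

after cmd 1 (t=27): FL=S FR=S RL=W RR=W
after cmd 2 (t=46): FL=S FR=S RL=W RR=W
after cmd 3 (t=66): FL=S FR=S RL=W RR=W
after cmd 4 (t=86): FL=S FR=S RL=W RR=W
after cmd 5 (t=93): FL=W FR=W RL=W RR=W


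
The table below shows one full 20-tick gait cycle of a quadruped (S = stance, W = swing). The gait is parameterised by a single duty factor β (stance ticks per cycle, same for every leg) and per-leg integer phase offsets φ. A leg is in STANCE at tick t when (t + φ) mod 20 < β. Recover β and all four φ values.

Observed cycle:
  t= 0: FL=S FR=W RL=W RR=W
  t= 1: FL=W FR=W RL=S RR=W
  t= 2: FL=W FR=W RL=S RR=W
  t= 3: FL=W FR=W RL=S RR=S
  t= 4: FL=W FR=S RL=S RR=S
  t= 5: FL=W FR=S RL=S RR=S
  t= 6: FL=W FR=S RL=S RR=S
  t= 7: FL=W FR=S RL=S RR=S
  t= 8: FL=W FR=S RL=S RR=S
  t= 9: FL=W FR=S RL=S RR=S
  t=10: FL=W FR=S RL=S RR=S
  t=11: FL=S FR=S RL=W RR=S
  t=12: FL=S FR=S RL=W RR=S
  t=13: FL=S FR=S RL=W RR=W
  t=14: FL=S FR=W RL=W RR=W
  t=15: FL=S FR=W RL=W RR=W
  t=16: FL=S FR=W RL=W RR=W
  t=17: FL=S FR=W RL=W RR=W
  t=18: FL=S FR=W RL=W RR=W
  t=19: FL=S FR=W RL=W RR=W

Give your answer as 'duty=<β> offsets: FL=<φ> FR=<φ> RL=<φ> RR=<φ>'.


duty β = stance ticks per leg = 10
FL: stance ticks = 10; W→S at t=11 → φ=9
FR: stance ticks = 10; W→S at t=4 → φ=16
RL: stance ticks = 10; W→S at t=1 → φ=19
RR: stance ticks = 10; W→S at t=3 → φ=17

duty=10 offsets: FL=9 FR=16 RL=19 RR=17


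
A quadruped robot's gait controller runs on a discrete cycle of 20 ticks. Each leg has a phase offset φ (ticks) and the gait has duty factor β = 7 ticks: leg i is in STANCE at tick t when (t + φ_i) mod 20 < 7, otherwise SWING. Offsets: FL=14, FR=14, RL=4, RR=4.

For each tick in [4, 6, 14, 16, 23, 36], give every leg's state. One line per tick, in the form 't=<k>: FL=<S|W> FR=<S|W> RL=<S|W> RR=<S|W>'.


t=4: FL=W FR=W RL=W RR=W
t=6: FL=S FR=S RL=W RR=W
t=14: FL=W FR=W RL=W RR=W
t=16: FL=W FR=W RL=S RR=S
t=23: FL=W FR=W RL=W RR=W
t=36: FL=W FR=W RL=S RR=S

t=4: phase=(18,18,8,8) vs β=7 → FL=W FR=W RL=W RR=W
t=6: phase=(0,0,10,10) vs β=7 → FL=S FR=S RL=W RR=W
t=14: phase=(8,8,18,18) vs β=7 → FL=W FR=W RL=W RR=W
t=16: phase=(10,10,0,0) vs β=7 → FL=W FR=W RL=S RR=S
t=23: phase=(17,17,7,7) vs β=7 → FL=W FR=W RL=W RR=W
t=36: phase=(10,10,0,0) vs β=7 → FL=W FR=W RL=S RR=S


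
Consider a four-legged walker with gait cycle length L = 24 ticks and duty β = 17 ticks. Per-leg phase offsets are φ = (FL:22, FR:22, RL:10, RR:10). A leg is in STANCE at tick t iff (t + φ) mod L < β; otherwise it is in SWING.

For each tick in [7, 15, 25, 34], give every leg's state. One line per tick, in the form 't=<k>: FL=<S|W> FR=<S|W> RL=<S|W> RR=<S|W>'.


t=7: FL=S FR=S RL=W RR=W
t=15: FL=S FR=S RL=S RR=S
t=25: FL=W FR=W RL=S RR=S
t=34: FL=S FR=S RL=W RR=W

t=7: phase=(5,5,17,17) vs β=17 → FL=S FR=S RL=W RR=W
t=15: phase=(13,13,1,1) vs β=17 → FL=S FR=S RL=S RR=S
t=25: phase=(23,23,11,11) vs β=17 → FL=W FR=W RL=S RR=S
t=34: phase=(8,8,20,20) vs β=17 → FL=S FR=S RL=W RR=W


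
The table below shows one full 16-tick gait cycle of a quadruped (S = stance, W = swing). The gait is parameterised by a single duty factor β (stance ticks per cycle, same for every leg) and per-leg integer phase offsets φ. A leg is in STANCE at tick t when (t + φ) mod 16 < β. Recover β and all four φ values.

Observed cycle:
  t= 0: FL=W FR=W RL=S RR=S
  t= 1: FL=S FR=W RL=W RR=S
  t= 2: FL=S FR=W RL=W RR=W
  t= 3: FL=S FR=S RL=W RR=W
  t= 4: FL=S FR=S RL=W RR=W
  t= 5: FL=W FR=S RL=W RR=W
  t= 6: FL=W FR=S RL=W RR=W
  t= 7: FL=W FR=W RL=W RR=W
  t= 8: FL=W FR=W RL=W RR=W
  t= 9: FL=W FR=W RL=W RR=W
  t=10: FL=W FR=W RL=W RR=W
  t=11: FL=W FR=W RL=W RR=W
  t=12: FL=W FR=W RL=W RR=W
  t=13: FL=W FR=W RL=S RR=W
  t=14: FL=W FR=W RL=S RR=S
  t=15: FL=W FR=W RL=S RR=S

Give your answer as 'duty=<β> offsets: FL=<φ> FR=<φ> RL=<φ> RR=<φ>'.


duty=4 offsets: FL=15 FR=13 RL=3 RR=2

duty β = stance ticks per leg = 4
FL: stance ticks = 4; W→S at t=1 → φ=15
FR: stance ticks = 4; W→S at t=3 → φ=13
RL: stance ticks = 4; W→S at t=13 → φ=3
RR: stance ticks = 4; W→S at t=14 → φ=2


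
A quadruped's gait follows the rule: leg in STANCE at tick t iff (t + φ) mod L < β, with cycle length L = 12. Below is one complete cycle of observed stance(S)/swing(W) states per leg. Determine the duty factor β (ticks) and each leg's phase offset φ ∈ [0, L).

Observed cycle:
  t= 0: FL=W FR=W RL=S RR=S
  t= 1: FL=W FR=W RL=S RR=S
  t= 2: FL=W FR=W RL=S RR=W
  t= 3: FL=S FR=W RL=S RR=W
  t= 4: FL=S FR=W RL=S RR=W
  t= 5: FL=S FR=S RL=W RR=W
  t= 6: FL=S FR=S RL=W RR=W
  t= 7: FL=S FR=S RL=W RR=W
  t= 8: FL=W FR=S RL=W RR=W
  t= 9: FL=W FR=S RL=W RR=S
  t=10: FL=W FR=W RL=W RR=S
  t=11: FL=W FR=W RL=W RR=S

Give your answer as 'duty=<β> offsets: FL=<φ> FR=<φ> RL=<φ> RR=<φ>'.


duty=5 offsets: FL=9 FR=7 RL=0 RR=3

duty β = stance ticks per leg = 5
FL: stance ticks = 5; W→S at t=3 → φ=9
FR: stance ticks = 5; W→S at t=5 → φ=7
RL: stance ticks = 5; W→S at t=0 → φ=0
RR: stance ticks = 5; W→S at t=9 → φ=3


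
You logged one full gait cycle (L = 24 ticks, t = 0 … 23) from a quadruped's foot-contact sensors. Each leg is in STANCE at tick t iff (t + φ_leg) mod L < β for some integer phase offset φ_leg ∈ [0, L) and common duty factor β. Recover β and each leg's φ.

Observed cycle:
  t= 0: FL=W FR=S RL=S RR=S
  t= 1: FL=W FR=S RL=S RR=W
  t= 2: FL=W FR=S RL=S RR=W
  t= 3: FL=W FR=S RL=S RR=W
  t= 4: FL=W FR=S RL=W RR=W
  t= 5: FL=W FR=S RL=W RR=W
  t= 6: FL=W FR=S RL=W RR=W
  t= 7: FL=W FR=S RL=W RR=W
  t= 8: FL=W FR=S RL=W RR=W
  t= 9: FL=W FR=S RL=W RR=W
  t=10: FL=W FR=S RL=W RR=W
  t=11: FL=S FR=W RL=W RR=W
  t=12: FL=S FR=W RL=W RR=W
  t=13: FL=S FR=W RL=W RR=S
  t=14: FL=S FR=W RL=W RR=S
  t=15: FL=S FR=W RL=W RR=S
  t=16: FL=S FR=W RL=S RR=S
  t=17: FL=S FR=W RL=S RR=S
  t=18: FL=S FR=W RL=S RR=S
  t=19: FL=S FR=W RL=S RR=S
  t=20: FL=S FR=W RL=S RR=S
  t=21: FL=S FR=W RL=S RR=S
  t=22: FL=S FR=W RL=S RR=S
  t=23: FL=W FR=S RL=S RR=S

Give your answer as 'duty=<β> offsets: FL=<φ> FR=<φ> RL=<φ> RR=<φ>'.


duty β = stance ticks per leg = 12
FL: stance ticks = 12; W→S at t=11 → φ=13
FR: stance ticks = 12; W→S at t=23 → φ=1
RL: stance ticks = 12; W→S at t=16 → φ=8
RR: stance ticks = 12; W→S at t=13 → φ=11

duty=12 offsets: FL=13 FR=1 RL=8 RR=11


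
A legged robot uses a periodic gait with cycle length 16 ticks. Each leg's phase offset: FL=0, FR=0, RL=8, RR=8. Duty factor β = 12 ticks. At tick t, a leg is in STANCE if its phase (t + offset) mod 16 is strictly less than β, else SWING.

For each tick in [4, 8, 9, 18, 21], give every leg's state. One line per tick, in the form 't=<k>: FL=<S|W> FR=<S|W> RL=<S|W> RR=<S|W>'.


t=4: FL=S FR=S RL=W RR=W
t=8: FL=S FR=S RL=S RR=S
t=9: FL=S FR=S RL=S RR=S
t=18: FL=S FR=S RL=S RR=S
t=21: FL=S FR=S RL=W RR=W

t=4: phase=(4,4,12,12) vs β=12 → FL=S FR=S RL=W RR=W
t=8: phase=(8,8,0,0) vs β=12 → FL=S FR=S RL=S RR=S
t=9: phase=(9,9,1,1) vs β=12 → FL=S FR=S RL=S RR=S
t=18: phase=(2,2,10,10) vs β=12 → FL=S FR=S RL=S RR=S
t=21: phase=(5,5,13,13) vs β=12 → FL=S FR=S RL=W RR=W


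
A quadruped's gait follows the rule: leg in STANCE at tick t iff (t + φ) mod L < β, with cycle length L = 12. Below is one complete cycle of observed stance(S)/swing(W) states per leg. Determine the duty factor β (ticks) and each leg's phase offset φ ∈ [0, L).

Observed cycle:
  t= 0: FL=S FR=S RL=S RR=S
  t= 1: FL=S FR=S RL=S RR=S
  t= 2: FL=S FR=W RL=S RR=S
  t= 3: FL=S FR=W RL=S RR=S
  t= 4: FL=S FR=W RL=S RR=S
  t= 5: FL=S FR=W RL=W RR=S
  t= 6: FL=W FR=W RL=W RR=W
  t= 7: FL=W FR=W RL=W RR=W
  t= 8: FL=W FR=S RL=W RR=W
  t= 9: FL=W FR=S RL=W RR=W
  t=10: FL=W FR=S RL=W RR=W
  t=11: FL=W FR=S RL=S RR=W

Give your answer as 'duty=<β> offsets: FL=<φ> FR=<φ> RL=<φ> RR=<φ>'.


duty=6 offsets: FL=0 FR=4 RL=1 RR=0

duty β = stance ticks per leg = 6
FL: stance ticks = 6; W→S at t=0 → φ=0
FR: stance ticks = 6; W→S at t=8 → φ=4
RL: stance ticks = 6; W→S at t=11 → φ=1
RR: stance ticks = 6; W→S at t=0 → φ=0


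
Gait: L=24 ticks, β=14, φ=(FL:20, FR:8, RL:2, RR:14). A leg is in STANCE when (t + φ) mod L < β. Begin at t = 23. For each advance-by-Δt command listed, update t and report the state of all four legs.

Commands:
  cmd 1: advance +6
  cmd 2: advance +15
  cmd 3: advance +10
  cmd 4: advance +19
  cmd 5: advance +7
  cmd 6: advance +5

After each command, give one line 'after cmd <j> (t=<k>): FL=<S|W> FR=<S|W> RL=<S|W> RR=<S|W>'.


after cmd 1 (t=29): FL=S FR=S RL=S RR=W
after cmd 2 (t=44): FL=W FR=S RL=W RR=S
after cmd 3 (t=54): FL=S FR=W RL=S RR=W
after cmd 4 (t=73): FL=W FR=S RL=S RR=W
after cmd 5 (t=80): FL=S FR=W RL=S RR=W
after cmd 6 (t=85): FL=S FR=W RL=W RR=S

start t=23: FL=W FR=S RL=S RR=S
cmd 1: advance +6 → t=29, phase=(1,13,7,19) → FL=S FR=S RL=S RR=W
cmd 2: advance +15 → t=44, phase=(16,4,22,10) → FL=W FR=S RL=W RR=S
cmd 3: advance +10 → t=54, phase=(2,14,8,20) → FL=S FR=W RL=S RR=W
cmd 4: advance +19 → t=73, phase=(21,9,3,15) → FL=W FR=S RL=S RR=W
cmd 5: advance +7 → t=80, phase=(4,16,10,22) → FL=S FR=W RL=S RR=W
cmd 6: advance +5 → t=85, phase=(9,21,15,3) → FL=S FR=W RL=W RR=S


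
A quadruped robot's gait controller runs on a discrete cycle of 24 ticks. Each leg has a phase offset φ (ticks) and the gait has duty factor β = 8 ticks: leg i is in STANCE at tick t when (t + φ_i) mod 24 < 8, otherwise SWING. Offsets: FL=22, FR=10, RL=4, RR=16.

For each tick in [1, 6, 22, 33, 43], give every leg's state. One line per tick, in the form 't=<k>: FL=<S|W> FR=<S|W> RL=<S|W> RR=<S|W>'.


t=1: phase=(23,11,5,17) vs β=8 → FL=W FR=W RL=S RR=W
t=6: phase=(4,16,10,22) vs β=8 → FL=S FR=W RL=W RR=W
t=22: phase=(20,8,2,14) vs β=8 → FL=W FR=W RL=S RR=W
t=33: phase=(7,19,13,1) vs β=8 → FL=S FR=W RL=W RR=S
t=43: phase=(17,5,23,11) vs β=8 → FL=W FR=S RL=W RR=W

t=1: FL=W FR=W RL=S RR=W
t=6: FL=S FR=W RL=W RR=W
t=22: FL=W FR=W RL=S RR=W
t=33: FL=S FR=W RL=W RR=S
t=43: FL=W FR=S RL=W RR=W


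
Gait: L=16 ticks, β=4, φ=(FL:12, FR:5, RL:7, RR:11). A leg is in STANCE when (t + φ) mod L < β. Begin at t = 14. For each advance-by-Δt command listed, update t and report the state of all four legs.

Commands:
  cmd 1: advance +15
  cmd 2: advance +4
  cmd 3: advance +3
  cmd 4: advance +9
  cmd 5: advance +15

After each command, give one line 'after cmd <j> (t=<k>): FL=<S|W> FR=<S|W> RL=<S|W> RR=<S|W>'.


after cmd 1 (t=29): FL=W FR=S RL=W RR=W
after cmd 2 (t=33): FL=W FR=W RL=W RR=W
after cmd 3 (t=36): FL=S FR=W RL=W RR=W
after cmd 4 (t=45): FL=W FR=S RL=W RR=W
after cmd 5 (t=60): FL=W FR=S RL=S RR=W

start t=14: FL=W FR=S RL=W RR=W
cmd 1: advance +15 → t=29, phase=(9,2,4,8) → FL=W FR=S RL=W RR=W
cmd 2: advance +4 → t=33, phase=(13,6,8,12) → FL=W FR=W RL=W RR=W
cmd 3: advance +3 → t=36, phase=(0,9,11,15) → FL=S FR=W RL=W RR=W
cmd 4: advance +9 → t=45, phase=(9,2,4,8) → FL=W FR=S RL=W RR=W
cmd 5: advance +15 → t=60, phase=(8,1,3,7) → FL=W FR=S RL=S RR=W


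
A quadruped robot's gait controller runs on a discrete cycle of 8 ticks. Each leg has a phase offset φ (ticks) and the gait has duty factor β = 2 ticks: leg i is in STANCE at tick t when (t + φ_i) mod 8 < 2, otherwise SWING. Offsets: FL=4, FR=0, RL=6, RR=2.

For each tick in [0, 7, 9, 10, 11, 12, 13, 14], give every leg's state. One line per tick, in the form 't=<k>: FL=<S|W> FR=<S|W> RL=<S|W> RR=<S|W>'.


t=0: FL=W FR=S RL=W RR=W
t=7: FL=W FR=W RL=W RR=S
t=9: FL=W FR=S RL=W RR=W
t=10: FL=W FR=W RL=S RR=W
t=11: FL=W FR=W RL=S RR=W
t=12: FL=S FR=W RL=W RR=W
t=13: FL=S FR=W RL=W RR=W
t=14: FL=W FR=W RL=W RR=S

t=0: phase=(4,0,6,2) vs β=2 → FL=W FR=S RL=W RR=W
t=7: phase=(3,7,5,1) vs β=2 → FL=W FR=W RL=W RR=S
t=9: phase=(5,1,7,3) vs β=2 → FL=W FR=S RL=W RR=W
t=10: phase=(6,2,0,4) vs β=2 → FL=W FR=W RL=S RR=W
t=11: phase=(7,3,1,5) vs β=2 → FL=W FR=W RL=S RR=W
t=12: phase=(0,4,2,6) vs β=2 → FL=S FR=W RL=W RR=W
t=13: phase=(1,5,3,7) vs β=2 → FL=S FR=W RL=W RR=W
t=14: phase=(2,6,4,0) vs β=2 → FL=W FR=W RL=W RR=S


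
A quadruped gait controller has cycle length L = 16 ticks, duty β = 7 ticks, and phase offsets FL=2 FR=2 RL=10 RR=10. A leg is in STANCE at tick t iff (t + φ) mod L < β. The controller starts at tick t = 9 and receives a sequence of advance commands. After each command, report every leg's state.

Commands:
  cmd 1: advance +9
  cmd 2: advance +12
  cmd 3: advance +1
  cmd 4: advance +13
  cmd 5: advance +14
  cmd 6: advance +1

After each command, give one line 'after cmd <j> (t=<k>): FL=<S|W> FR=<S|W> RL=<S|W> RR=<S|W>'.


after cmd 1 (t=18): FL=S FR=S RL=W RR=W
after cmd 2 (t=30): FL=S FR=S RL=W RR=W
after cmd 3 (t=31): FL=S FR=S RL=W RR=W
after cmd 4 (t=44): FL=W FR=W RL=S RR=S
after cmd 5 (t=58): FL=W FR=W RL=S RR=S
after cmd 6 (t=59): FL=W FR=W RL=S RR=S

start t=9: FL=W FR=W RL=S RR=S
cmd 1: advance +9 → t=18, phase=(4,4,12,12) → FL=S FR=S RL=W RR=W
cmd 2: advance +12 → t=30, phase=(0,0,8,8) → FL=S FR=S RL=W RR=W
cmd 3: advance +1 → t=31, phase=(1,1,9,9) → FL=S FR=S RL=W RR=W
cmd 4: advance +13 → t=44, phase=(14,14,6,6) → FL=W FR=W RL=S RR=S
cmd 5: advance +14 → t=58, phase=(12,12,4,4) → FL=W FR=W RL=S RR=S
cmd 6: advance +1 → t=59, phase=(13,13,5,5) → FL=W FR=W RL=S RR=S


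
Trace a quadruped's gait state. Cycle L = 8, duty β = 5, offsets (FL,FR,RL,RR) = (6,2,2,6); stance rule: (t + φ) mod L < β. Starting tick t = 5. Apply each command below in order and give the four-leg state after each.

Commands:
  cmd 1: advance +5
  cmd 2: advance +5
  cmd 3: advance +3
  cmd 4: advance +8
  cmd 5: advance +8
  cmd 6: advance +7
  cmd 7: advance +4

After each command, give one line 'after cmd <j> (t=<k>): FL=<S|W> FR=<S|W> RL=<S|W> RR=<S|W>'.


after cmd 1 (t=10): FL=S FR=S RL=S RR=S
after cmd 2 (t=15): FL=W FR=S RL=S RR=W
after cmd 3 (t=18): FL=S FR=S RL=S RR=S
after cmd 4 (t=26): FL=S FR=S RL=S RR=S
after cmd 5 (t=34): FL=S FR=S RL=S RR=S
after cmd 6 (t=41): FL=W FR=S RL=S RR=W
after cmd 7 (t=45): FL=S FR=W RL=W RR=S

start t=5: FL=S FR=W RL=W RR=S
cmd 1: advance +5 → t=10, phase=(0,4,4,0) → FL=S FR=S RL=S RR=S
cmd 2: advance +5 → t=15, phase=(5,1,1,5) → FL=W FR=S RL=S RR=W
cmd 3: advance +3 → t=18, phase=(0,4,4,0) → FL=S FR=S RL=S RR=S
cmd 4: advance +8 → t=26, phase=(0,4,4,0) → FL=S FR=S RL=S RR=S
cmd 5: advance +8 → t=34, phase=(0,4,4,0) → FL=S FR=S RL=S RR=S
cmd 6: advance +7 → t=41, phase=(7,3,3,7) → FL=W FR=S RL=S RR=W
cmd 7: advance +4 → t=45, phase=(3,7,7,3) → FL=S FR=W RL=W RR=S


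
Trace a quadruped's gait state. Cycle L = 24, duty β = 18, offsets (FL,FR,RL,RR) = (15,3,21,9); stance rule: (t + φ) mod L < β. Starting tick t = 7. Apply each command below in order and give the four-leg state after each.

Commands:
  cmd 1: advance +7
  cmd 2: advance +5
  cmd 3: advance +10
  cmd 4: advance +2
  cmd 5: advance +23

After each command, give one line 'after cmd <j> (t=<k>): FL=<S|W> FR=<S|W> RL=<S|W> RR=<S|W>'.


after cmd 1 (t=14): FL=S FR=S RL=S RR=W
after cmd 2 (t=19): FL=S FR=W RL=S RR=S
after cmd 3 (t=29): FL=W FR=S RL=S RR=S
after cmd 4 (t=31): FL=W FR=S RL=S RR=S
after cmd 5 (t=54): FL=W FR=S RL=S RR=S

start t=7: FL=W FR=S RL=S RR=S
cmd 1: advance +7 → t=14, phase=(5,17,11,23) → FL=S FR=S RL=S RR=W
cmd 2: advance +5 → t=19, phase=(10,22,16,4) → FL=S FR=W RL=S RR=S
cmd 3: advance +10 → t=29, phase=(20,8,2,14) → FL=W FR=S RL=S RR=S
cmd 4: advance +2 → t=31, phase=(22,10,4,16) → FL=W FR=S RL=S RR=S
cmd 5: advance +23 → t=54, phase=(21,9,3,15) → FL=W FR=S RL=S RR=S


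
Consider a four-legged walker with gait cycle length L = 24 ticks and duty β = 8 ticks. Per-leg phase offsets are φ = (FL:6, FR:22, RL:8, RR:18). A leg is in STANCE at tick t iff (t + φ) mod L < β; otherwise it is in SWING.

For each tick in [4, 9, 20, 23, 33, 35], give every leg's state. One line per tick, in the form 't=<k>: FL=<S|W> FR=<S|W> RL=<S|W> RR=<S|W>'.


t=4: FL=W FR=S RL=W RR=W
t=9: FL=W FR=S RL=W RR=S
t=20: FL=S FR=W RL=S RR=W
t=23: FL=S FR=W RL=S RR=W
t=33: FL=W FR=S RL=W RR=S
t=35: FL=W FR=W RL=W RR=S

t=4: phase=(10,2,12,22) vs β=8 → FL=W FR=S RL=W RR=W
t=9: phase=(15,7,17,3) vs β=8 → FL=W FR=S RL=W RR=S
t=20: phase=(2,18,4,14) vs β=8 → FL=S FR=W RL=S RR=W
t=23: phase=(5,21,7,17) vs β=8 → FL=S FR=W RL=S RR=W
t=33: phase=(15,7,17,3) vs β=8 → FL=W FR=S RL=W RR=S
t=35: phase=(17,9,19,5) vs β=8 → FL=W FR=W RL=W RR=S


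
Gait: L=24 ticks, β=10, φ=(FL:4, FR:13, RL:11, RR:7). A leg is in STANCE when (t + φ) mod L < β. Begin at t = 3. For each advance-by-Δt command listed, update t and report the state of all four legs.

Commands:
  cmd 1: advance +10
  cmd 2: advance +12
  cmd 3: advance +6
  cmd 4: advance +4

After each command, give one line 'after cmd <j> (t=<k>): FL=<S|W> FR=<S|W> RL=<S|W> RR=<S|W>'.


after cmd 1 (t=13): FL=W FR=S RL=S RR=W
after cmd 2 (t=25): FL=S FR=W RL=W RR=S
after cmd 3 (t=31): FL=W FR=W RL=W RR=W
after cmd 4 (t=35): FL=W FR=S RL=W RR=W

start t=3: FL=S FR=W RL=W RR=W
cmd 1: advance +10 → t=13, phase=(17,2,0,20) → FL=W FR=S RL=S RR=W
cmd 2: advance +12 → t=25, phase=(5,14,12,8) → FL=S FR=W RL=W RR=S
cmd 3: advance +6 → t=31, phase=(11,20,18,14) → FL=W FR=W RL=W RR=W
cmd 4: advance +4 → t=35, phase=(15,0,22,18) → FL=W FR=S RL=W RR=W


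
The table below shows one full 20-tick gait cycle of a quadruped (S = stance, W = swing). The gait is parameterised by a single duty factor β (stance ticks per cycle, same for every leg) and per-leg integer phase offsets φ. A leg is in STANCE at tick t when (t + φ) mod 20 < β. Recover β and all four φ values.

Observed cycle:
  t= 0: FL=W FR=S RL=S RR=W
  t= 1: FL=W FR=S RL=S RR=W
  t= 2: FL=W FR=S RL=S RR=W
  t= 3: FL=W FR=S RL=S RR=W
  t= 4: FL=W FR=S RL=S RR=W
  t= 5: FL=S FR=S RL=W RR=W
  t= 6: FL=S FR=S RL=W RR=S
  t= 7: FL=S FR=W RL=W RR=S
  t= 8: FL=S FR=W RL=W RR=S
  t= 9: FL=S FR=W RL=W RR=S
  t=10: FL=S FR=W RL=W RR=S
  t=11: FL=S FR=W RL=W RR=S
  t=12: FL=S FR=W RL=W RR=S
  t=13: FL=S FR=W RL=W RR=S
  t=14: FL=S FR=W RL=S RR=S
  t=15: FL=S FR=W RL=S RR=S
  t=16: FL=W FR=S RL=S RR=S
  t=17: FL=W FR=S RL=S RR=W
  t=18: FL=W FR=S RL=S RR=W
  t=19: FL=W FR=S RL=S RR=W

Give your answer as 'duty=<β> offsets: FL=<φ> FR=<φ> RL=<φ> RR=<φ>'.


duty=11 offsets: FL=15 FR=4 RL=6 RR=14

duty β = stance ticks per leg = 11
FL: stance ticks = 11; W→S at t=5 → φ=15
FR: stance ticks = 11; W→S at t=16 → φ=4
RL: stance ticks = 11; W→S at t=14 → φ=6
RR: stance ticks = 11; W→S at t=6 → φ=14


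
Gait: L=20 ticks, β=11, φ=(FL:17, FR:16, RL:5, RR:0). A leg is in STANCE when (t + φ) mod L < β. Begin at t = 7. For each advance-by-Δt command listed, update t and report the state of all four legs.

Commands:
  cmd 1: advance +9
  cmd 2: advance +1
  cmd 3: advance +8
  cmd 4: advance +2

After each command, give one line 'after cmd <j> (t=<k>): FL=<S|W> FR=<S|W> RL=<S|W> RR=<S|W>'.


start t=7: FL=S FR=S RL=W RR=S
cmd 1: advance +9 → t=16, phase=(13,12,1,16) → FL=W FR=W RL=S RR=W
cmd 2: advance +1 → t=17, phase=(14,13,2,17) → FL=W FR=W RL=S RR=W
cmd 3: advance +8 → t=25, phase=(2,1,10,5) → FL=S FR=S RL=S RR=S
cmd 4: advance +2 → t=27, phase=(4,3,12,7) → FL=S FR=S RL=W RR=S

after cmd 1 (t=16): FL=W FR=W RL=S RR=W
after cmd 2 (t=17): FL=W FR=W RL=S RR=W
after cmd 3 (t=25): FL=S FR=S RL=S RR=S
after cmd 4 (t=27): FL=S FR=S RL=W RR=S


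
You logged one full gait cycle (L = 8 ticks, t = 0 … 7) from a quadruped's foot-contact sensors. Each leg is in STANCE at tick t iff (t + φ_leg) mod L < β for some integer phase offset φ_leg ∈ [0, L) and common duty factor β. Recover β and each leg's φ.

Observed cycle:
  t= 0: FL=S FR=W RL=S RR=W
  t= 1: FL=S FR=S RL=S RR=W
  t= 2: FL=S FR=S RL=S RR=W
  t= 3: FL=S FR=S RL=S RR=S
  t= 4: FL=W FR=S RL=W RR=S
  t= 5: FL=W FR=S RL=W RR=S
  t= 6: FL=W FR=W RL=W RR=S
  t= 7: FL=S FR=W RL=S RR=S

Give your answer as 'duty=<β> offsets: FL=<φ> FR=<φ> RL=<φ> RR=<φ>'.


duty β = stance ticks per leg = 5
FL: stance ticks = 5; W→S at t=7 → φ=1
FR: stance ticks = 5; W→S at t=1 → φ=7
RL: stance ticks = 5; W→S at t=7 → φ=1
RR: stance ticks = 5; W→S at t=3 → φ=5

duty=5 offsets: FL=1 FR=7 RL=1 RR=5


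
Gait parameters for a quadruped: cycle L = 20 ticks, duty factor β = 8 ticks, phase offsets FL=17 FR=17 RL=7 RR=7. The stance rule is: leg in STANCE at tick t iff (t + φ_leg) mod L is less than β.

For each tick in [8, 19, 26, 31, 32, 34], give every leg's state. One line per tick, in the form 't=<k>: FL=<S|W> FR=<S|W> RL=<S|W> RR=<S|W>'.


t=8: FL=S FR=S RL=W RR=W
t=19: FL=W FR=W RL=S RR=S
t=26: FL=S FR=S RL=W RR=W
t=31: FL=W FR=W RL=W RR=W
t=32: FL=W FR=W RL=W RR=W
t=34: FL=W FR=W RL=S RR=S

t=8: phase=(5,5,15,15) vs β=8 → FL=S FR=S RL=W RR=W
t=19: phase=(16,16,6,6) vs β=8 → FL=W FR=W RL=S RR=S
t=26: phase=(3,3,13,13) vs β=8 → FL=S FR=S RL=W RR=W
t=31: phase=(8,8,18,18) vs β=8 → FL=W FR=W RL=W RR=W
t=32: phase=(9,9,19,19) vs β=8 → FL=W FR=W RL=W RR=W
t=34: phase=(11,11,1,1) vs β=8 → FL=W FR=W RL=S RR=S


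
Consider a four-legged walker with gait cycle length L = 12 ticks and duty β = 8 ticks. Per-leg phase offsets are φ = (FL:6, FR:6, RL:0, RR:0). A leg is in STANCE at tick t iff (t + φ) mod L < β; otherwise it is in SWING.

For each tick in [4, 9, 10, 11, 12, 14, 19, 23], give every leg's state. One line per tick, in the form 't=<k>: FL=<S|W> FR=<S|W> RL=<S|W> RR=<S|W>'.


t=4: phase=(10,10,4,4) vs β=8 → FL=W FR=W RL=S RR=S
t=9: phase=(3,3,9,9) vs β=8 → FL=S FR=S RL=W RR=W
t=10: phase=(4,4,10,10) vs β=8 → FL=S FR=S RL=W RR=W
t=11: phase=(5,5,11,11) vs β=8 → FL=S FR=S RL=W RR=W
t=12: phase=(6,6,0,0) vs β=8 → FL=S FR=S RL=S RR=S
t=14: phase=(8,8,2,2) vs β=8 → FL=W FR=W RL=S RR=S
t=19: phase=(1,1,7,7) vs β=8 → FL=S FR=S RL=S RR=S
t=23: phase=(5,5,11,11) vs β=8 → FL=S FR=S RL=W RR=W

t=4: FL=W FR=W RL=S RR=S
t=9: FL=S FR=S RL=W RR=W
t=10: FL=S FR=S RL=W RR=W
t=11: FL=S FR=S RL=W RR=W
t=12: FL=S FR=S RL=S RR=S
t=14: FL=W FR=W RL=S RR=S
t=19: FL=S FR=S RL=S RR=S
t=23: FL=S FR=S RL=W RR=W


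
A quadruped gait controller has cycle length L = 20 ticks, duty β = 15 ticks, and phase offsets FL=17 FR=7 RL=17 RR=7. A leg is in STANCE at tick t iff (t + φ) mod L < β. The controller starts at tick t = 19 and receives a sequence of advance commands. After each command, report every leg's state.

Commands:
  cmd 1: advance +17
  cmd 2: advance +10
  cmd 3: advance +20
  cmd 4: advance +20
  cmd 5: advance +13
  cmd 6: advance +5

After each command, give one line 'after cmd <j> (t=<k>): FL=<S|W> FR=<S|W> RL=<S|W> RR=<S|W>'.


start t=19: FL=W FR=S RL=W RR=S
cmd 1: advance +17 → t=36, phase=(13,3,13,3) → FL=S FR=S RL=S RR=S
cmd 2: advance +10 → t=46, phase=(3,13,3,13) → FL=S FR=S RL=S RR=S
cmd 3: advance +20 → t=66, phase=(3,13,3,13) → FL=S FR=S RL=S RR=S
cmd 4: advance +20 → t=86, phase=(3,13,3,13) → FL=S FR=S RL=S RR=S
cmd 5: advance +13 → t=99, phase=(16,6,16,6) → FL=W FR=S RL=W RR=S
cmd 6: advance +5 → t=104, phase=(1,11,1,11) → FL=S FR=S RL=S RR=S

after cmd 1 (t=36): FL=S FR=S RL=S RR=S
after cmd 2 (t=46): FL=S FR=S RL=S RR=S
after cmd 3 (t=66): FL=S FR=S RL=S RR=S
after cmd 4 (t=86): FL=S FR=S RL=S RR=S
after cmd 5 (t=99): FL=W FR=S RL=W RR=S
after cmd 6 (t=104): FL=S FR=S RL=S RR=S


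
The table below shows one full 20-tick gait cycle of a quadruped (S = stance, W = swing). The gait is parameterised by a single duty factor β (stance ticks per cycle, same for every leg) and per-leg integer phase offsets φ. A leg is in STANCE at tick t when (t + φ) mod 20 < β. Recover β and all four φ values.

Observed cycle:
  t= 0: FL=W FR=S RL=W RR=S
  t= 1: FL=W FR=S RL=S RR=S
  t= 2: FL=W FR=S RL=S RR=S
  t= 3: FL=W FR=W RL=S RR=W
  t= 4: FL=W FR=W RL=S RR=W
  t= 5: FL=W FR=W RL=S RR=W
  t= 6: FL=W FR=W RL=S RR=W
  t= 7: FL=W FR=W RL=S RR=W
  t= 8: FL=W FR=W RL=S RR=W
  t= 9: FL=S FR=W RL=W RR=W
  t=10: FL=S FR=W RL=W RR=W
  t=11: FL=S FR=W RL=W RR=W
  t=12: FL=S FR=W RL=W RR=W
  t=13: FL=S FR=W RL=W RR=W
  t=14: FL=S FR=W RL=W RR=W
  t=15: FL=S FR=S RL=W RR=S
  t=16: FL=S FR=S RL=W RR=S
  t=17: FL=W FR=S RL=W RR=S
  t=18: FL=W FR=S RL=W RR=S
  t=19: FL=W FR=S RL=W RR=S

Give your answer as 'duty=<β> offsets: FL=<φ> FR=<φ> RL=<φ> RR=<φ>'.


duty β = stance ticks per leg = 8
FL: stance ticks = 8; W→S at t=9 → φ=11
FR: stance ticks = 8; W→S at t=15 → φ=5
RL: stance ticks = 8; W→S at t=1 → φ=19
RR: stance ticks = 8; W→S at t=15 → φ=5

duty=8 offsets: FL=11 FR=5 RL=19 RR=5


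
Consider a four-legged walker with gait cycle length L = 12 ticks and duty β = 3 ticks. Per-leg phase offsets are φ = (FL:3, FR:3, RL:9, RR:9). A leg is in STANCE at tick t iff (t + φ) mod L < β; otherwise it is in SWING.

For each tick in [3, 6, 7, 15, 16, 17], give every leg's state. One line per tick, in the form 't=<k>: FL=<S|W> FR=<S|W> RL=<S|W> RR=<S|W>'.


t=3: phase=(6,6,0,0) vs β=3 → FL=W FR=W RL=S RR=S
t=6: phase=(9,9,3,3) vs β=3 → FL=W FR=W RL=W RR=W
t=7: phase=(10,10,4,4) vs β=3 → FL=W FR=W RL=W RR=W
t=15: phase=(6,6,0,0) vs β=3 → FL=W FR=W RL=S RR=S
t=16: phase=(7,7,1,1) vs β=3 → FL=W FR=W RL=S RR=S
t=17: phase=(8,8,2,2) vs β=3 → FL=W FR=W RL=S RR=S

t=3: FL=W FR=W RL=S RR=S
t=6: FL=W FR=W RL=W RR=W
t=7: FL=W FR=W RL=W RR=W
t=15: FL=W FR=W RL=S RR=S
t=16: FL=W FR=W RL=S RR=S
t=17: FL=W FR=W RL=S RR=S


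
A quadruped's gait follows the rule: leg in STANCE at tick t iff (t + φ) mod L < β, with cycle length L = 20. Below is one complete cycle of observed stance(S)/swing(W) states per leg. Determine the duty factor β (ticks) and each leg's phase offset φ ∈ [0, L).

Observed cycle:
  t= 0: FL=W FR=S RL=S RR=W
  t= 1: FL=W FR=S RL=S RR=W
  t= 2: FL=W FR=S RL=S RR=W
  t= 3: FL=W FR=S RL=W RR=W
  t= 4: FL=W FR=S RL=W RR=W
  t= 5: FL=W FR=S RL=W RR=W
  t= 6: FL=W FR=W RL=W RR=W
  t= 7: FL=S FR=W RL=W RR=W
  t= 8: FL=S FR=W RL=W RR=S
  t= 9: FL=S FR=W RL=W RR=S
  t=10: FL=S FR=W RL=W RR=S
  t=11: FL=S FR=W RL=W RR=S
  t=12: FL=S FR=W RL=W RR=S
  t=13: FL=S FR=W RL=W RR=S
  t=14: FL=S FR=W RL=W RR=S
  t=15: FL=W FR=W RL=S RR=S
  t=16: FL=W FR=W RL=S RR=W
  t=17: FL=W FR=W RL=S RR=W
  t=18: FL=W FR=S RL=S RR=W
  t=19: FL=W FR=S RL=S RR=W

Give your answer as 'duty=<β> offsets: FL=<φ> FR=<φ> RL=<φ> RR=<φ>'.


duty=8 offsets: FL=13 FR=2 RL=5 RR=12

duty β = stance ticks per leg = 8
FL: stance ticks = 8; W→S at t=7 → φ=13
FR: stance ticks = 8; W→S at t=18 → φ=2
RL: stance ticks = 8; W→S at t=15 → φ=5
RR: stance ticks = 8; W→S at t=8 → φ=12


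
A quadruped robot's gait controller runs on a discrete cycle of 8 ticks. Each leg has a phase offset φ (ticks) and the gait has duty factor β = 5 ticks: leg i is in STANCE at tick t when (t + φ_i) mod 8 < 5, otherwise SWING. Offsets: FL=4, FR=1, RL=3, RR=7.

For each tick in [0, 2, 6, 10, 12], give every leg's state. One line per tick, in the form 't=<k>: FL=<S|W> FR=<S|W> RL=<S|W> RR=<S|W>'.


t=0: FL=S FR=S RL=S RR=W
t=2: FL=W FR=S RL=W RR=S
t=6: FL=S FR=W RL=S RR=W
t=10: FL=W FR=S RL=W RR=S
t=12: FL=S FR=W RL=W RR=S

t=0: phase=(4,1,3,7) vs β=5 → FL=S FR=S RL=S RR=W
t=2: phase=(6,3,5,1) vs β=5 → FL=W FR=S RL=W RR=S
t=6: phase=(2,7,1,5) vs β=5 → FL=S FR=W RL=S RR=W
t=10: phase=(6,3,5,1) vs β=5 → FL=W FR=S RL=W RR=S
t=12: phase=(0,5,7,3) vs β=5 → FL=S FR=W RL=W RR=S


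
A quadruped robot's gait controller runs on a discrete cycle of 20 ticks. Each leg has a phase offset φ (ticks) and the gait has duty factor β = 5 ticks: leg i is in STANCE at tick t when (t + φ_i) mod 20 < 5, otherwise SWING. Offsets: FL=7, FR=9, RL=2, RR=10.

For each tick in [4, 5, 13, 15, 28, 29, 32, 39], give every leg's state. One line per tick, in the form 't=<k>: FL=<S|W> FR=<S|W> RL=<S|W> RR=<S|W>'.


t=4: phase=(11,13,6,14) vs β=5 → FL=W FR=W RL=W RR=W
t=5: phase=(12,14,7,15) vs β=5 → FL=W FR=W RL=W RR=W
t=13: phase=(0,2,15,3) vs β=5 → FL=S FR=S RL=W RR=S
t=15: phase=(2,4,17,5) vs β=5 → FL=S FR=S RL=W RR=W
t=28: phase=(15,17,10,18) vs β=5 → FL=W FR=W RL=W RR=W
t=29: phase=(16,18,11,19) vs β=5 → FL=W FR=W RL=W RR=W
t=32: phase=(19,1,14,2) vs β=5 → FL=W FR=S RL=W RR=S
t=39: phase=(6,8,1,9) vs β=5 → FL=W FR=W RL=S RR=W

t=4: FL=W FR=W RL=W RR=W
t=5: FL=W FR=W RL=W RR=W
t=13: FL=S FR=S RL=W RR=S
t=15: FL=S FR=S RL=W RR=W
t=28: FL=W FR=W RL=W RR=W
t=29: FL=W FR=W RL=W RR=W
t=32: FL=W FR=S RL=W RR=S
t=39: FL=W FR=W RL=S RR=W


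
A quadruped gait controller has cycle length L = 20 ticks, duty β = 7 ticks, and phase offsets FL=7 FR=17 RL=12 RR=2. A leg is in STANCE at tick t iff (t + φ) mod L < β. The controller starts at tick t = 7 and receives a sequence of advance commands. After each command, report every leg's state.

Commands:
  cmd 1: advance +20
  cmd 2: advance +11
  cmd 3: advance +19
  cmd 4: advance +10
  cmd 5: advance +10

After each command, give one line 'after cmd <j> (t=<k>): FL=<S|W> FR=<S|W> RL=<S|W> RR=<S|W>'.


start t=7: FL=W FR=S RL=W RR=W
cmd 1: advance +20 → t=27, phase=(14,4,19,9) → FL=W FR=S RL=W RR=W
cmd 2: advance +11 → t=38, phase=(5,15,10,0) → FL=S FR=W RL=W RR=S
cmd 3: advance +19 → t=57, phase=(4,14,9,19) → FL=S FR=W RL=W RR=W
cmd 4: advance +10 → t=67, phase=(14,4,19,9) → FL=W FR=S RL=W RR=W
cmd 5: advance +10 → t=77, phase=(4,14,9,19) → FL=S FR=W RL=W RR=W

after cmd 1 (t=27): FL=W FR=S RL=W RR=W
after cmd 2 (t=38): FL=S FR=W RL=W RR=S
after cmd 3 (t=57): FL=S FR=W RL=W RR=W
after cmd 4 (t=67): FL=W FR=S RL=W RR=W
after cmd 5 (t=77): FL=S FR=W RL=W RR=W


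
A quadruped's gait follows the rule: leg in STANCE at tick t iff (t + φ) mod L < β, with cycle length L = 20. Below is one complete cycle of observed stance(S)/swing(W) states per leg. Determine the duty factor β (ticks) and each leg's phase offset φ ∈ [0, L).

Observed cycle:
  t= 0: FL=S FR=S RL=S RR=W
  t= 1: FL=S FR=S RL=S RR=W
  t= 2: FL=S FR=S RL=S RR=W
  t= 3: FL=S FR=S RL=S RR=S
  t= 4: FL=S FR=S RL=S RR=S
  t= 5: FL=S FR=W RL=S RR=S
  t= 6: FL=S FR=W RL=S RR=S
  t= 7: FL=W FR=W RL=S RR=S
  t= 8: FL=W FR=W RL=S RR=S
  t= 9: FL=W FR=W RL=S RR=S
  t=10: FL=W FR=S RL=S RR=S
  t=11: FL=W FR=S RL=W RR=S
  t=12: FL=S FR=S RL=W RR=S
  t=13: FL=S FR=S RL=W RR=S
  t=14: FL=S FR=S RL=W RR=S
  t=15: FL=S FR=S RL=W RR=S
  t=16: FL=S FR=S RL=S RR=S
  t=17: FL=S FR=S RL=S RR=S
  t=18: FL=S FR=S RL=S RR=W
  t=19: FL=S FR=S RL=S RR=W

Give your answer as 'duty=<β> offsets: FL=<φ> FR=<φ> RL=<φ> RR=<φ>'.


duty=15 offsets: FL=8 FR=10 RL=4 RR=17

duty β = stance ticks per leg = 15
FL: stance ticks = 15; W→S at t=12 → φ=8
FR: stance ticks = 15; W→S at t=10 → φ=10
RL: stance ticks = 15; W→S at t=16 → φ=4
RR: stance ticks = 15; W→S at t=3 → φ=17


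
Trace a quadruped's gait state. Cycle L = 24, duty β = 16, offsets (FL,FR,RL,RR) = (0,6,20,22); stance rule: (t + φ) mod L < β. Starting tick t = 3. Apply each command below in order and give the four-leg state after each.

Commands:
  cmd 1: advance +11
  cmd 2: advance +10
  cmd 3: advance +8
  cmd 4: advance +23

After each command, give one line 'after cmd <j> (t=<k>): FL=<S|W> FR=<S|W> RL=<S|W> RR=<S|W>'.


start t=3: FL=S FR=S RL=W RR=S
cmd 1: advance +11 → t=14, phase=(14,20,10,12) → FL=S FR=W RL=S RR=S
cmd 2: advance +10 → t=24, phase=(0,6,20,22) → FL=S FR=S RL=W RR=W
cmd 3: advance +8 → t=32, phase=(8,14,4,6) → FL=S FR=S RL=S RR=S
cmd 4: advance +23 → t=55, phase=(7,13,3,5) → FL=S FR=S RL=S RR=S

after cmd 1 (t=14): FL=S FR=W RL=S RR=S
after cmd 2 (t=24): FL=S FR=S RL=W RR=W
after cmd 3 (t=32): FL=S FR=S RL=S RR=S
after cmd 4 (t=55): FL=S FR=S RL=S RR=S


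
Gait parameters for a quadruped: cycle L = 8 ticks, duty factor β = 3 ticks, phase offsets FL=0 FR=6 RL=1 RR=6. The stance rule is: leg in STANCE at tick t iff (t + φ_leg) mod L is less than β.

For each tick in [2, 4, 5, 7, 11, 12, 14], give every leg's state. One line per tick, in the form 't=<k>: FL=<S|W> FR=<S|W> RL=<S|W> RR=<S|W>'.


t=2: phase=(2,0,3,0) vs β=3 → FL=S FR=S RL=W RR=S
t=4: phase=(4,2,5,2) vs β=3 → FL=W FR=S RL=W RR=S
t=5: phase=(5,3,6,3) vs β=3 → FL=W FR=W RL=W RR=W
t=7: phase=(7,5,0,5) vs β=3 → FL=W FR=W RL=S RR=W
t=11: phase=(3,1,4,1) vs β=3 → FL=W FR=S RL=W RR=S
t=12: phase=(4,2,5,2) vs β=3 → FL=W FR=S RL=W RR=S
t=14: phase=(6,4,7,4) vs β=3 → FL=W FR=W RL=W RR=W

t=2: FL=S FR=S RL=W RR=S
t=4: FL=W FR=S RL=W RR=S
t=5: FL=W FR=W RL=W RR=W
t=7: FL=W FR=W RL=S RR=W
t=11: FL=W FR=S RL=W RR=S
t=12: FL=W FR=S RL=W RR=S
t=14: FL=W FR=W RL=W RR=W


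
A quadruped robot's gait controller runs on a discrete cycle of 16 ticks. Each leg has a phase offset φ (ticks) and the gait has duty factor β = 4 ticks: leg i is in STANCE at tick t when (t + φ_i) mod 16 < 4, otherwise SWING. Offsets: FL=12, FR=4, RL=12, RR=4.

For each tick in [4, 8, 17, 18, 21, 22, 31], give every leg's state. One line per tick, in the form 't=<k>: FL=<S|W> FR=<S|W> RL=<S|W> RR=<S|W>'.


t=4: FL=S FR=W RL=S RR=W
t=8: FL=W FR=W RL=W RR=W
t=17: FL=W FR=W RL=W RR=W
t=18: FL=W FR=W RL=W RR=W
t=21: FL=S FR=W RL=S RR=W
t=22: FL=S FR=W RL=S RR=W
t=31: FL=W FR=S RL=W RR=S

t=4: phase=(0,8,0,8) vs β=4 → FL=S FR=W RL=S RR=W
t=8: phase=(4,12,4,12) vs β=4 → FL=W FR=W RL=W RR=W
t=17: phase=(13,5,13,5) vs β=4 → FL=W FR=W RL=W RR=W
t=18: phase=(14,6,14,6) vs β=4 → FL=W FR=W RL=W RR=W
t=21: phase=(1,9,1,9) vs β=4 → FL=S FR=W RL=S RR=W
t=22: phase=(2,10,2,10) vs β=4 → FL=S FR=W RL=S RR=W
t=31: phase=(11,3,11,3) vs β=4 → FL=W FR=S RL=W RR=S


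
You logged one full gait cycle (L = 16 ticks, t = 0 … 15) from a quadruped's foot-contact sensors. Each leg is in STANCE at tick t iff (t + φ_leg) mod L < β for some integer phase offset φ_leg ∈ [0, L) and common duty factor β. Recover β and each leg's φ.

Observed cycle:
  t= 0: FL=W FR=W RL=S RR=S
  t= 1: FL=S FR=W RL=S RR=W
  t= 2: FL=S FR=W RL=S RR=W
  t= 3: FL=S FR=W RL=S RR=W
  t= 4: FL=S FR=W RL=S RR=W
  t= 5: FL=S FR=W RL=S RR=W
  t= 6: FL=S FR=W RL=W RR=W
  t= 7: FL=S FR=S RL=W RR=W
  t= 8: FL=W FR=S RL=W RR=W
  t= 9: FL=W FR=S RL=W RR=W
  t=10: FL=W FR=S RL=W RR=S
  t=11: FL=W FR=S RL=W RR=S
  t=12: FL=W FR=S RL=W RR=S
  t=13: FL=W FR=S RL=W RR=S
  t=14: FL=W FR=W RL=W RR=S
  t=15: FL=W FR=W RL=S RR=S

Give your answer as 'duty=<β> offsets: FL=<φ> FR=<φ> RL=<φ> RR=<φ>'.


duty=7 offsets: FL=15 FR=9 RL=1 RR=6

duty β = stance ticks per leg = 7
FL: stance ticks = 7; W→S at t=1 → φ=15
FR: stance ticks = 7; W→S at t=7 → φ=9
RL: stance ticks = 7; W→S at t=15 → φ=1
RR: stance ticks = 7; W→S at t=10 → φ=6


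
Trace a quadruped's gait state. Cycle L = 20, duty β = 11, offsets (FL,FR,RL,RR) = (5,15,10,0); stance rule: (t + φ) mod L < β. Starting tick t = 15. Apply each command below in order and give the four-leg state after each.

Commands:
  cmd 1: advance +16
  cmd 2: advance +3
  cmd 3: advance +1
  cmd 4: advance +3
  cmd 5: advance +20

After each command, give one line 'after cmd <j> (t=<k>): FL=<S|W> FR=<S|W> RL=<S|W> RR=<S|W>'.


start t=15: FL=S FR=S RL=S RR=W
cmd 1: advance +16 → t=31, phase=(16,6,1,11) → FL=W FR=S RL=S RR=W
cmd 2: advance +3 → t=34, phase=(19,9,4,14) → FL=W FR=S RL=S RR=W
cmd 3: advance +1 → t=35, phase=(0,10,5,15) → FL=S FR=S RL=S RR=W
cmd 4: advance +3 → t=38, phase=(3,13,8,18) → FL=S FR=W RL=S RR=W
cmd 5: advance +20 → t=58, phase=(3,13,8,18) → FL=S FR=W RL=S RR=W

after cmd 1 (t=31): FL=W FR=S RL=S RR=W
after cmd 2 (t=34): FL=W FR=S RL=S RR=W
after cmd 3 (t=35): FL=S FR=S RL=S RR=W
after cmd 4 (t=38): FL=S FR=W RL=S RR=W
after cmd 5 (t=58): FL=S FR=W RL=S RR=W
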